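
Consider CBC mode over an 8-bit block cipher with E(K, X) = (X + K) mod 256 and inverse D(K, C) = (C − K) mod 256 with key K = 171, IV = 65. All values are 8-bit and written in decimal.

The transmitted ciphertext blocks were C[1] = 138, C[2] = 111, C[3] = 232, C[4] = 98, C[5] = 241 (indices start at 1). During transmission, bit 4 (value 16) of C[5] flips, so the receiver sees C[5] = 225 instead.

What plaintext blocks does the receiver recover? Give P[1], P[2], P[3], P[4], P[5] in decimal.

CBC decryption: P_i = D(K, C_i) ⊕ C_{i−1}, with C_{0} = IV.
Only C[5] changed, to 225. In CBC, a change in C_i garbles P_i and flips the same bit in P_{i+1}. Decrypting the received ciphertext:
P[1]: D(K, 138) = 223; 223 ⊕ 65 = 158.
P[2]: D(K, 111) = 196; 196 ⊕ 138 = 78.
P[3]: D(K, 232) = 61; 61 ⊕ 111 = 82.
P[4]: D(K, 98) = 183; 183 ⊕ 232 = 95.
P[5]: D(K, 225) = 54; 54 ⊕ 98 = 84.
Blocks that differ from the original plaintext: P[5].

P[1] = 158, P[2] = 78, P[3] = 82, P[4] = 95, P[5] = 84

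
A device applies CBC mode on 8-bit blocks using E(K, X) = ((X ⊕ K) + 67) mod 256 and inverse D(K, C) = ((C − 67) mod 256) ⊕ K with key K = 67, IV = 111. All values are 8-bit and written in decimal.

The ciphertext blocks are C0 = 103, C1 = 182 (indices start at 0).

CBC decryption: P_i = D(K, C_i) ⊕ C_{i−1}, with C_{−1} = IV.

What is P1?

P1 = 87

P1: D(K, 182) = 48; 48 ⊕ 103 = 87.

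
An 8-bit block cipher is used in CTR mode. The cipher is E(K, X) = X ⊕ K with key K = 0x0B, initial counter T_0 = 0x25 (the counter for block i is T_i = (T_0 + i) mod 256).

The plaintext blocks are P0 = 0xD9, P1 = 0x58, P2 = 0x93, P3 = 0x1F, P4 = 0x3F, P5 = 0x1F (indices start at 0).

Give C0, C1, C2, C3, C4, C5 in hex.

C0 = 0xF7, C1 = 0x75, C2 = 0xBF, C3 = 0x3C, C4 = 0x1D, C5 = 0x3E

CTR encryption: S_i = E(K, T_i) where T_i is the counter for block i; C_i = P_i ⊕ S_i.
C0: T = 0x25, S = E(K, T) = 0x2E; 0xD9 ⊕ 0x2E = 0xF7.
C1: T = 0x26, S = E(K, T) = 0x2D; 0x58 ⊕ 0x2D = 0x75.
C2: T = 0x27, S = E(K, T) = 0x2C; 0x93 ⊕ 0x2C = 0xBF.
C3: T = 0x28, S = E(K, T) = 0x23; 0x1F ⊕ 0x23 = 0x3C.
C4: T = 0x29, S = E(K, T) = 0x22; 0x3F ⊕ 0x22 = 0x1D.
C5: T = 0x2A, S = E(K, T) = 0x21; 0x1F ⊕ 0x21 = 0x3E.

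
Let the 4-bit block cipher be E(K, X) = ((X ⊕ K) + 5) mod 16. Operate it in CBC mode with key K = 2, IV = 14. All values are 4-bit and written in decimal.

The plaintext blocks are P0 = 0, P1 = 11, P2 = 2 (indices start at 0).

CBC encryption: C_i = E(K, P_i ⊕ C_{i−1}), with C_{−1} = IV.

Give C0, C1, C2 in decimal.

C0: P0 ⊕ 14 = 14; E(K, 14) = 1.
C1: P1 ⊕ 1 = 10; E(K, 10) = 13.
C2: P2 ⊕ 13 = 15; E(K, 15) = 2.

C0 = 1, C1 = 13, C2 = 2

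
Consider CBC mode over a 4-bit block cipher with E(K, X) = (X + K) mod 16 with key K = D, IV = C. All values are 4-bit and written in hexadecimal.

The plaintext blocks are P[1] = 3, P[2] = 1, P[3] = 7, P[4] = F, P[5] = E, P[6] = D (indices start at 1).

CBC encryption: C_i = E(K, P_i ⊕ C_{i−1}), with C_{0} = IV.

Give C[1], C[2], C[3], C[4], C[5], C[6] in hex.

C[1]: P[1] ⊕ C = F; E(K, F) = C.
C[2]: P[2] ⊕ C = D; E(K, D) = A.
C[3]: P[3] ⊕ A = D; E(K, D) = A.
C[4]: P[4] ⊕ A = 5; E(K, 5) = 2.
C[5]: P[5] ⊕ 2 = C; E(K, C) = 9.
C[6]: P[6] ⊕ 9 = 4; E(K, 4) = 1.

C[1] = C, C[2] = A, C[3] = A, C[4] = 2, C[5] = 9, C[6] = 1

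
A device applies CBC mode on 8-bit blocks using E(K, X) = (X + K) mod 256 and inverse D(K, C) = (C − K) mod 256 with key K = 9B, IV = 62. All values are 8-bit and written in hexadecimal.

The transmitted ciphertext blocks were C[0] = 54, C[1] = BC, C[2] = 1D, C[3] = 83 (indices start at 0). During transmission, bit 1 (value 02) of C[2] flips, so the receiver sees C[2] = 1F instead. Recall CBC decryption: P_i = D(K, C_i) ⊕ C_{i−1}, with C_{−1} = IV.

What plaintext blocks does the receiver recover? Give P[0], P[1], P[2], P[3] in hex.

P[0] = DB, P[1] = 75, P[2] = 38, P[3] = F7

Only C[2] changed, to 1F. In CBC, a change in C_i garbles P_i and flips the same bit in P_{i+1}. Decrypting the received ciphertext:
P[0]: D(K, 54) = B9; B9 ⊕ 62 = DB.
P[1]: D(K, BC) = 21; 21 ⊕ 54 = 75.
P[2]: D(K, 1F) = 84; 84 ⊕ BC = 38.
P[3]: D(K, 83) = E8; E8 ⊕ 1F = F7.
Blocks that differ from the original plaintext: P[2], P[3].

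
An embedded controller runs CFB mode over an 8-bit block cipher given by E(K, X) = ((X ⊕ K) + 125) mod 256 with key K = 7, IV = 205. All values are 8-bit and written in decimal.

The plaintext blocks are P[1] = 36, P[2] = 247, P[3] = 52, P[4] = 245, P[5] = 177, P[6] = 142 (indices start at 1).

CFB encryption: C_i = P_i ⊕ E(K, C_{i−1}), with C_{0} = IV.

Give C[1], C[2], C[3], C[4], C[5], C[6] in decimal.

C[1] = 99, C[2] = 22, C[3] = 186, C[4] = 207, C[5] = 244, C[6] = 254

C[1]: E(K, 205) = 71; 36 ⊕ 71 = 99.
C[2]: E(K, 99) = 225; 247 ⊕ 225 = 22.
C[3]: E(K, 22) = 142; 52 ⊕ 142 = 186.
C[4]: E(K, 186) = 58; 245 ⊕ 58 = 207.
C[5]: E(K, 207) = 69; 177 ⊕ 69 = 244.
C[6]: E(K, 244) = 112; 142 ⊕ 112 = 254.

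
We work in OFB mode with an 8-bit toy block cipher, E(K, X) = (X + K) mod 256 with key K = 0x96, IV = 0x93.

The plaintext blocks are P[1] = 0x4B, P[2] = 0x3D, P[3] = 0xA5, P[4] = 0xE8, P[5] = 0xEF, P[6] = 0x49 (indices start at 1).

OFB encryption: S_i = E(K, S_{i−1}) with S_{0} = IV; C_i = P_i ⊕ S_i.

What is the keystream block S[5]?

C[1]: S = E(K, 0x93) = 0x29; 0x4B ⊕ 0x29 = 0x62.
C[2]: S = E(K, 0x29) = 0xBF; 0x3D ⊕ 0xBF = 0x82.
C[3]: S = E(K, 0xBF) = 0x55; 0xA5 ⊕ 0x55 = 0xF0.
C[4]: S = E(K, 0x55) = 0xEB; 0xE8 ⊕ 0xEB = 0x03.
C[5]: S = E(K, 0xEB) = 0x81; 0xEF ⊕ 0x81 = 0x6E.
So S[5] = 0x81.

0x81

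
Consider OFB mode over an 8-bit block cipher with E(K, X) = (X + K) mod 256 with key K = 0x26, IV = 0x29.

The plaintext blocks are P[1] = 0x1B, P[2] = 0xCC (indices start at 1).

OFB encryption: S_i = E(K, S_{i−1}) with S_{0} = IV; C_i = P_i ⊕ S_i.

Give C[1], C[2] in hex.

C[1] = 0x54, C[2] = 0xB9

C[1]: S = E(K, 0x29) = 0x4F; 0x1B ⊕ 0x4F = 0x54.
C[2]: S = E(K, 0x4F) = 0x75; 0xCC ⊕ 0x75 = 0xB9.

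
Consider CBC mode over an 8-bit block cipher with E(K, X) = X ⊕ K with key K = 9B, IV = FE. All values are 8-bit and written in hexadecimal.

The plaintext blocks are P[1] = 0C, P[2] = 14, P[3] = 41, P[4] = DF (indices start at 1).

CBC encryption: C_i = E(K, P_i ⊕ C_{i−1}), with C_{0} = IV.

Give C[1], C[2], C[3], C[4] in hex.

C[1] = 69, C[2] = E6, C[3] = 3C, C[4] = 78

C[1]: P[1] ⊕ FE = F2; E(K, F2) = 69.
C[2]: P[2] ⊕ 69 = 7D; E(K, 7D) = E6.
C[3]: P[3] ⊕ E6 = A7; E(K, A7) = 3C.
C[4]: P[4] ⊕ 3C = E3; E(K, E3) = 78.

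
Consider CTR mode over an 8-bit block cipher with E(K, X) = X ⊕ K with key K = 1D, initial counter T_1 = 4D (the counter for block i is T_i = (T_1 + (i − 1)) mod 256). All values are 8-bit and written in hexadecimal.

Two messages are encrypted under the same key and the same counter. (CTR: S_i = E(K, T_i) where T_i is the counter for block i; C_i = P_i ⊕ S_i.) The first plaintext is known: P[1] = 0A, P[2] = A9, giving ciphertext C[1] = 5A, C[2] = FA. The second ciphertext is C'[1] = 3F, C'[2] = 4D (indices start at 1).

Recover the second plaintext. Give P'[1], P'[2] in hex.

In CTR with a reused counter, both messages share the same keystream S_i, so C_i ⊕ C'_i = P_i ⊕ P'_i and thus P'_i = P_i ⊕ C_i ⊕ C'_i.
P'[1]: 0A ⊕ 5A ⊕ 3F = 6F.
P'[2]: A9 ⊕ FA ⊕ 4D = 1E.

P'[1] = 6F, P'[2] = 1E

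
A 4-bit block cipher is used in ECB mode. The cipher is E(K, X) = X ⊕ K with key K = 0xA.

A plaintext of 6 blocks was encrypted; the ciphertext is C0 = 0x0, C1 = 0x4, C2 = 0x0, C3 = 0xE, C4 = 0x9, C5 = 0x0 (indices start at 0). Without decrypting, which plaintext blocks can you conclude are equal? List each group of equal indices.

ECB encrypts each block independently with the same key, so equal ciphertext blocks imply equal plaintext blocks.
C0 = C2 = C5 = 0x0, so P0 = P2 = P5.

P0 = P2 = P5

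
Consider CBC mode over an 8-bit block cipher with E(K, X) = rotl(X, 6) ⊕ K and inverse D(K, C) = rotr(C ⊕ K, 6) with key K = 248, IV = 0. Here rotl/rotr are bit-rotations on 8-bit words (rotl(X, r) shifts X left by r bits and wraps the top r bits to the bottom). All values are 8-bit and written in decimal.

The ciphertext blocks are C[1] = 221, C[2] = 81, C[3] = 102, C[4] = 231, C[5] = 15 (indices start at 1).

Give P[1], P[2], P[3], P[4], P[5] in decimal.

CBC decryption: P_i = D(K, C_i) ⊕ C_{i−1}, with C_{0} = IV.
P[1]: D(K, 221) = 148; 148 ⊕ 0 = 148.
P[2]: D(K, 81) = 166; 166 ⊕ 221 = 123.
P[3]: D(K, 102) = 122; 122 ⊕ 81 = 43.
P[4]: D(K, 231) = 124; 124 ⊕ 102 = 26.
P[5]: D(K, 15) = 223; 223 ⊕ 231 = 56.

P[1] = 148, P[2] = 123, P[3] = 43, P[4] = 26, P[5] = 56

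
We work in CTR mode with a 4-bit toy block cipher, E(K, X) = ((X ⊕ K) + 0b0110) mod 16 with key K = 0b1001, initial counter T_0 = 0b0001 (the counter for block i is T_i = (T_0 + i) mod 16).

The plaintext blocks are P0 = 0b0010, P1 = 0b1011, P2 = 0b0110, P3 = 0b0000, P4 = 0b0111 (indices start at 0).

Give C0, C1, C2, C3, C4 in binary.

C0 = 0b1100, C1 = 0b1010, C2 = 0b0110, C3 = 0b0011, C4 = 0b0101

CTR encryption: S_i = E(K, T_i) where T_i is the counter for block i; C_i = P_i ⊕ S_i.
C0: T = 0b0001, S = E(K, T) = 0b1110; 0b0010 ⊕ 0b1110 = 0b1100.
C1: T = 0b0010, S = E(K, T) = 0b0001; 0b1011 ⊕ 0b0001 = 0b1010.
C2: T = 0b0011, S = E(K, T) = 0b0000; 0b0110 ⊕ 0b0000 = 0b0110.
C3: T = 0b0100, S = E(K, T) = 0b0011; 0b0000 ⊕ 0b0011 = 0b0011.
C4: T = 0b0101, S = E(K, T) = 0b0010; 0b0111 ⊕ 0b0010 = 0b0101.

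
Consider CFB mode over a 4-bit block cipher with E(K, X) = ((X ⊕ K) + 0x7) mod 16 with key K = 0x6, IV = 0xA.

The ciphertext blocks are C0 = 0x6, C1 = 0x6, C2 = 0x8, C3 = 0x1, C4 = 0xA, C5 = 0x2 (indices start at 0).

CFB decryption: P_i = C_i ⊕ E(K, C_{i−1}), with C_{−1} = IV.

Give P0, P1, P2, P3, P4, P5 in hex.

P0: E(K, 0xA) = 0x3; 0x6 ⊕ 0x3 = 0x5.
P1: E(K, 0x6) = 0x7; 0x6 ⊕ 0x7 = 0x1.
P2: E(K, 0x6) = 0x7; 0x8 ⊕ 0x7 = 0xF.
P3: E(K, 0x8) = 0x5; 0x1 ⊕ 0x5 = 0x4.
P4: E(K, 0x1) = 0xE; 0xA ⊕ 0xE = 0x4.
P5: E(K, 0xA) = 0x3; 0x2 ⊕ 0x3 = 0x1.

P0 = 0x5, P1 = 0x1, P2 = 0xF, P3 = 0x4, P4 = 0x4, P5 = 0x1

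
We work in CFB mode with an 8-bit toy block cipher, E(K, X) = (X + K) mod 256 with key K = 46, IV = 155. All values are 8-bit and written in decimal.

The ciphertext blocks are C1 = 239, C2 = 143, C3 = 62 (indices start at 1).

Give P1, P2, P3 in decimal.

P1 = 38, P2 = 146, P3 = 131

CFB decryption: P_i = C_i ⊕ E(K, C_{i−1}), with C_{0} = IV.
P1: E(K, 155) = 201; 239 ⊕ 201 = 38.
P2: E(K, 239) = 29; 143 ⊕ 29 = 146.
P3: E(K, 143) = 189; 62 ⊕ 189 = 131.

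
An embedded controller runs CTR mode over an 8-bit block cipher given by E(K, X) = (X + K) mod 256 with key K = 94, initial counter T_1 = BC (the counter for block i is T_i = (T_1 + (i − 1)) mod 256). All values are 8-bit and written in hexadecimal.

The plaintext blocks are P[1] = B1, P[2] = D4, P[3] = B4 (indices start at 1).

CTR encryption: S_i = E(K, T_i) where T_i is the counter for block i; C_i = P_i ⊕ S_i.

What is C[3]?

C[1]: T = BC, S = E(K, T) = 50; B1 ⊕ 50 = E1.
C[2]: T = BD, S = E(K, T) = 51; D4 ⊕ 51 = 85.
C[3]: T = BE, S = E(K, T) = 52; B4 ⊕ 52 = E6.

C[3] = E6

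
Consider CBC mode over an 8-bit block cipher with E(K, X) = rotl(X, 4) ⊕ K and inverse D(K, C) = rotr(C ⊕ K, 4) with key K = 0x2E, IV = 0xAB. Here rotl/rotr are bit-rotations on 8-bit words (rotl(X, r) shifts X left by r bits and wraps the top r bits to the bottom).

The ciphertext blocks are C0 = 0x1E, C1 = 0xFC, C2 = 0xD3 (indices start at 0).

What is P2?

CBC decryption: P_i = D(K, C_i) ⊕ C_{i−1}, with C_{−1} = IV.
P2: D(K, 0xD3) = 0xDF; 0xDF ⊕ 0xFC = 0x23.

P2 = 0x23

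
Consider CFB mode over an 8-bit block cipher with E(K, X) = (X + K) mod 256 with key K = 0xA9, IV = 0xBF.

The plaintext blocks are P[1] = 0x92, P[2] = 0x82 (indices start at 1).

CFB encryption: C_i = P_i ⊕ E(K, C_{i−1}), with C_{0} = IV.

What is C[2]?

C[1]: E(K, 0xBF) = 0x68; 0x92 ⊕ 0x68 = 0xFA.
C[2]: E(K, 0xFA) = 0xA3; 0x82 ⊕ 0xA3 = 0x21.

C[2] = 0x21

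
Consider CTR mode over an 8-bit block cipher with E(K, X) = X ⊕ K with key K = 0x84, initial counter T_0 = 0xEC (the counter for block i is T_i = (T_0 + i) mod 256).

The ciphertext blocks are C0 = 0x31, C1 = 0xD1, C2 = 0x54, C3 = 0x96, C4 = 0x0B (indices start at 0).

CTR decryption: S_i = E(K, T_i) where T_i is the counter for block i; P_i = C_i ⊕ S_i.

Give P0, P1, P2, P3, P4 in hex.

P0: T = 0xEC, S = E(K, T) = 0x68; 0x31 ⊕ 0x68 = 0x59.
P1: T = 0xED, S = E(K, T) = 0x69; 0xD1 ⊕ 0x69 = 0xB8.
P2: T = 0xEE, S = E(K, T) = 0x6A; 0x54 ⊕ 0x6A = 0x3E.
P3: T = 0xEF, S = E(K, T) = 0x6B; 0x96 ⊕ 0x6B = 0xFD.
P4: T = 0xF0, S = E(K, T) = 0x74; 0x0B ⊕ 0x74 = 0x7F.

P0 = 0x59, P1 = 0xB8, P2 = 0x3E, P3 = 0xFD, P4 = 0x7F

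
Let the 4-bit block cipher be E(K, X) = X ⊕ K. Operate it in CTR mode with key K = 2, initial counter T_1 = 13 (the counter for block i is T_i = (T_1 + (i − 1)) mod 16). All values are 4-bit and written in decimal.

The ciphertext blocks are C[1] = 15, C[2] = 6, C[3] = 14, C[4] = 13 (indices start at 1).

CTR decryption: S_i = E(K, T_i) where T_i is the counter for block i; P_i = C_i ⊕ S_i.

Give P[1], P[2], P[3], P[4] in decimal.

P[1] = 0, P[2] = 10, P[3] = 3, P[4] = 15

P[1]: T = 13, S = E(K, T) = 15; 15 ⊕ 15 = 0.
P[2]: T = 14, S = E(K, T) = 12; 6 ⊕ 12 = 10.
P[3]: T = 15, S = E(K, T) = 13; 14 ⊕ 13 = 3.
P[4]: T = 0, S = E(K, T) = 2; 13 ⊕ 2 = 15.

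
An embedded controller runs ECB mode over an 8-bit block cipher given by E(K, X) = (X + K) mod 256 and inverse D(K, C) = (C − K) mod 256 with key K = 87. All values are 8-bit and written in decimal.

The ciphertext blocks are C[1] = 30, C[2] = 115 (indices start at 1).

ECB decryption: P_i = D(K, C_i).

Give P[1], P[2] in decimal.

P[1] = 199, P[2] = 28

P[1]: D(K, 30) = 199.
P[2]: D(K, 115) = 28.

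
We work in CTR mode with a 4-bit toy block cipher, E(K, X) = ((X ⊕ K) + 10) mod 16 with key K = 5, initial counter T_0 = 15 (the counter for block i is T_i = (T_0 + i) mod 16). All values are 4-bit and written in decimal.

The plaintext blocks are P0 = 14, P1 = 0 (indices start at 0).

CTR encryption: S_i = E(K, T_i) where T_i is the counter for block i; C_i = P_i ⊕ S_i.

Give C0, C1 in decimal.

C0 = 10, C1 = 15

C0: T = 15, S = E(K, T) = 4; 14 ⊕ 4 = 10.
C1: T = 0, S = E(K, T) = 15; 0 ⊕ 15 = 15.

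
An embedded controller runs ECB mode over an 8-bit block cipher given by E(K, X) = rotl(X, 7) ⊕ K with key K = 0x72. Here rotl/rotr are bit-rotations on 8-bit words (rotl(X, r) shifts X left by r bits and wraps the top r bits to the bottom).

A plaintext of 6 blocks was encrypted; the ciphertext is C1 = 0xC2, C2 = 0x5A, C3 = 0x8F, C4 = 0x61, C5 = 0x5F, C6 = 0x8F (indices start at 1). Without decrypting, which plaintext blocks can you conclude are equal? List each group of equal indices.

ECB encrypts each block independently with the same key, so equal ciphertext blocks imply equal plaintext blocks.
C3 = C6 = 0x8F, so P3 = P6.

P3 = P6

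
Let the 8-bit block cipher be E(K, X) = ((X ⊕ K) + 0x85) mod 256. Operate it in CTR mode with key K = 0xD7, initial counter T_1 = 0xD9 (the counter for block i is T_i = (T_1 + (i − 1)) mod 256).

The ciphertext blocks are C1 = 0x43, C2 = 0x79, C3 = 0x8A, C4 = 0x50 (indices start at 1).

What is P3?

CTR decryption: S_i = E(K, T_i) where T_i is the counter for block i; P_i = C_i ⊕ S_i.
P3: T = 0xDB, S = E(K, T) = 0x91; 0x8A ⊕ 0x91 = 0x1B.

P3 = 0x1B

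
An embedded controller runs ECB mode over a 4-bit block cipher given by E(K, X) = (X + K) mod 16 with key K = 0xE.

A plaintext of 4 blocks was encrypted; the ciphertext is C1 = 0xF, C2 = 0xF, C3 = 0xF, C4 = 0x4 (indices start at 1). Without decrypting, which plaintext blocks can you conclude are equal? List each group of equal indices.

ECB encrypts each block independently with the same key, so equal ciphertext blocks imply equal plaintext blocks.
C1 = C2 = C3 = 0xF, so P1 = P2 = P3.

P1 = P2 = P3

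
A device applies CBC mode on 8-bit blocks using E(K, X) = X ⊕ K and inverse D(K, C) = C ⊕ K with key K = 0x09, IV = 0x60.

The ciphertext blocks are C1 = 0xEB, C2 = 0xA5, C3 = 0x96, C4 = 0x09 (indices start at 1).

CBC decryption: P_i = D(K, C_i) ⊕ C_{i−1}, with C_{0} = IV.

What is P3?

P3: D(K, 0x96) = 0x9F; 0x9F ⊕ 0xA5 = 0x3A.

P3 = 0x3A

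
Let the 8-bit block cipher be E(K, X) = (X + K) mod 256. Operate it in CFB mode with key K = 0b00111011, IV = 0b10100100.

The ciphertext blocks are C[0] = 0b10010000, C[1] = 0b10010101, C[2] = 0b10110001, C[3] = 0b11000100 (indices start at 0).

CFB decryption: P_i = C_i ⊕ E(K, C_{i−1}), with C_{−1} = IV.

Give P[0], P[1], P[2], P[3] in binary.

P[0] = 0b01001111, P[1] = 0b01011110, P[2] = 0b01100001, P[3] = 0b00101000

P[0]: E(K, 0b10100100) = 0b11011111; 0b10010000 ⊕ 0b11011111 = 0b01001111.
P[1]: E(K, 0b10010000) = 0b11001011; 0b10010101 ⊕ 0b11001011 = 0b01011110.
P[2]: E(K, 0b10010101) = 0b11010000; 0b10110001 ⊕ 0b11010000 = 0b01100001.
P[3]: E(K, 0b10110001) = 0b11101100; 0b11000100 ⊕ 0b11101100 = 0b00101000.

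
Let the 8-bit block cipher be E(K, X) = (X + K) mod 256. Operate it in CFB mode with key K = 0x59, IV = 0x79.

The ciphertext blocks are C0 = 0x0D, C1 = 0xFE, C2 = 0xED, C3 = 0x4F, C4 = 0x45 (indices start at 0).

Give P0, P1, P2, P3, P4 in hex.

P0 = 0xDF, P1 = 0x98, P2 = 0xBA, P3 = 0x09, P4 = 0xED

CFB decryption: P_i = C_i ⊕ E(K, C_{i−1}), with C_{−1} = IV.
P0: E(K, 0x79) = 0xD2; 0x0D ⊕ 0xD2 = 0xDF.
P1: E(K, 0x0D) = 0x66; 0xFE ⊕ 0x66 = 0x98.
P2: E(K, 0xFE) = 0x57; 0xED ⊕ 0x57 = 0xBA.
P3: E(K, 0xED) = 0x46; 0x4F ⊕ 0x46 = 0x09.
P4: E(K, 0x4F) = 0xA8; 0x45 ⊕ 0xA8 = 0xED.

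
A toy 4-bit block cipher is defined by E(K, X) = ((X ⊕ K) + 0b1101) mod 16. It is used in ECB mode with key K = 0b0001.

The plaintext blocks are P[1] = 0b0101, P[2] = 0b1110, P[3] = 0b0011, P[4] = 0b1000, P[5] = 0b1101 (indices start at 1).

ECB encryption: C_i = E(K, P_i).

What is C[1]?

C[1]: E(K, 0b0101) = 0b0001.

C[1] = 0b0001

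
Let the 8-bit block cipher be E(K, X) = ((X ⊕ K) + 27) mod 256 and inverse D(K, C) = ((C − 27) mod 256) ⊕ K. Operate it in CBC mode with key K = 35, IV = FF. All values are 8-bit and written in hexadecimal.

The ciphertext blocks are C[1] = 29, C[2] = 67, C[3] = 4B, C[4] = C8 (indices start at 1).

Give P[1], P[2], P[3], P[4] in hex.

P[1] = C8, P[2] = 5C, P[3] = 76, P[4] = DF

CBC decryption: P_i = D(K, C_i) ⊕ C_{i−1}, with C_{0} = IV.
P[1]: D(K, 29) = 37; 37 ⊕ FF = C8.
P[2]: D(K, 67) = 75; 75 ⊕ 29 = 5C.
P[3]: D(K, 4B) = 11; 11 ⊕ 67 = 76.
P[4]: D(K, C8) = 94; 94 ⊕ 4B = DF.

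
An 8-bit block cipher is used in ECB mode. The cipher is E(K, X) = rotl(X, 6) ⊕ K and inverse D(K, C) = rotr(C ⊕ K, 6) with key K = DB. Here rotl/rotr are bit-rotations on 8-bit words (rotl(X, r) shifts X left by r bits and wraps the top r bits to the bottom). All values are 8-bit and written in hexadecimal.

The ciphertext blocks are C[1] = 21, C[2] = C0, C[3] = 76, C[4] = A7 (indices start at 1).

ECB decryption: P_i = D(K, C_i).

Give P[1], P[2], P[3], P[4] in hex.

P[1]: D(K, 21) = EB.
P[2]: D(K, C0) = 6C.
P[3]: D(K, 76) = B6.
P[4]: D(K, A7) = F1.

P[1] = EB, P[2] = 6C, P[3] = B6, P[4] = F1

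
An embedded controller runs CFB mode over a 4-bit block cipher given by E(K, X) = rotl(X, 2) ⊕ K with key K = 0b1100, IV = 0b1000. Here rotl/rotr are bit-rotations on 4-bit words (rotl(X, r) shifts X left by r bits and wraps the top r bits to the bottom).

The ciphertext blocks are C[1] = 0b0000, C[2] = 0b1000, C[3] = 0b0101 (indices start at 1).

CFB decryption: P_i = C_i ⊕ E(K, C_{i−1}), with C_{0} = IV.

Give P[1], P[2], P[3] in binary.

P[1]: E(K, 0b1000) = 0b1110; 0b0000 ⊕ 0b1110 = 0b1110.
P[2]: E(K, 0b0000) = 0b1100; 0b1000 ⊕ 0b1100 = 0b0100.
P[3]: E(K, 0b1000) = 0b1110; 0b0101 ⊕ 0b1110 = 0b1011.

P[1] = 0b1110, P[2] = 0b0100, P[3] = 0b1011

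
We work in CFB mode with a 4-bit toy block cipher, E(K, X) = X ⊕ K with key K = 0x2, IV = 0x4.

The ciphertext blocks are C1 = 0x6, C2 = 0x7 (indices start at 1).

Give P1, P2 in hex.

CFB decryption: P_i = C_i ⊕ E(K, C_{i−1}), with C_{0} = IV.
P1: E(K, 0x4) = 0x6; 0x6 ⊕ 0x6 = 0x0.
P2: E(K, 0x6) = 0x4; 0x7 ⊕ 0x4 = 0x3.

P1 = 0x0, P2 = 0x3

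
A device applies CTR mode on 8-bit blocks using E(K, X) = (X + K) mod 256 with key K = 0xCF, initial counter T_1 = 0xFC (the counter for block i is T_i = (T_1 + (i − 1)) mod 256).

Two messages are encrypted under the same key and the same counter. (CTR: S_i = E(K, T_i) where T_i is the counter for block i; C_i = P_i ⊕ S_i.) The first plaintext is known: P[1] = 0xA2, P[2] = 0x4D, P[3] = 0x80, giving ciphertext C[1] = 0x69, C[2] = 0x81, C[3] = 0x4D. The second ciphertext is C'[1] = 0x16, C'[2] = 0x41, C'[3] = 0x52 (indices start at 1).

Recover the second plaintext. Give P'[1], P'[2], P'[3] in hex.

In CTR with a reused counter, both messages share the same keystream S_i, so C_i ⊕ C'_i = P_i ⊕ P'_i and thus P'_i = P_i ⊕ C_i ⊕ C'_i.
P'[1]: 0xA2 ⊕ 0x69 ⊕ 0x16 = 0xDD.
P'[2]: 0x4D ⊕ 0x81 ⊕ 0x41 = 0x8D.
P'[3]: 0x80 ⊕ 0x4D ⊕ 0x52 = 0x9F.

P'[1] = 0xDD, P'[2] = 0x8D, P'[3] = 0x9F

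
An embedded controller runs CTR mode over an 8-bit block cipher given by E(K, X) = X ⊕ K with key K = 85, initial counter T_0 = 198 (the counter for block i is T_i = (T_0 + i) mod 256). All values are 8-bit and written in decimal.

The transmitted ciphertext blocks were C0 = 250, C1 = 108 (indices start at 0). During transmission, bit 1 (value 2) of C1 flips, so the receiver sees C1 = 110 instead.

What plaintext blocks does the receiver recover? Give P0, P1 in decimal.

P0 = 105, P1 = 252

CTR decryption: S_i = E(K, T_i) where T_i is the counter for block i; P_i = C_i ⊕ S_i.
Only C1 changed, to 110. In CTR, a change in C_i flips the same bit in P_i only; the keystream is unaffected. Decrypting the received ciphertext:
P0: T = 198, S = E(K, T) = 147; 250 ⊕ 147 = 105.
P1: T = 199, S = E(K, T) = 146; 110 ⊕ 146 = 252.
Blocks that differ from the original plaintext: P1.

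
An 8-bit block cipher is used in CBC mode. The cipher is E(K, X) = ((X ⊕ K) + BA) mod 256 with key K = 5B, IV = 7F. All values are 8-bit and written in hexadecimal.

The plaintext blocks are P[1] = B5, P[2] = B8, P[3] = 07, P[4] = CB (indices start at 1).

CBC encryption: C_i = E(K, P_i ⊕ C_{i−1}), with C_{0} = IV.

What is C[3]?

C[1]: P[1] ⊕ 7F = CA; E(K, CA) = 4B.
C[2]: P[2] ⊕ 4B = F3; E(K, F3) = 62.
C[3]: P[3] ⊕ 62 = 65; E(K, 65) = F8.

C[3] = F8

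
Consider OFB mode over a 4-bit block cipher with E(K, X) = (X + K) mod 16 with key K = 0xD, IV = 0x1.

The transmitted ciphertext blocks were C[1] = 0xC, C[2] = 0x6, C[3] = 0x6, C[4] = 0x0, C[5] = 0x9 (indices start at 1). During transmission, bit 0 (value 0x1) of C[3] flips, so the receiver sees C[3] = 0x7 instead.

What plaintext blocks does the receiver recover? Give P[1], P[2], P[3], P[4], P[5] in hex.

OFB decryption: S_i = E(K, S_{i−1}) with S_{0} = IV; P_i = C_i ⊕ S_i.
Only C[3] changed, to 0x7. In OFB, a change in C_i flips the same bit in P_i only; the keystream is unaffected. Decrypting the received ciphertext:
P[1]: S = E(K, 0x1) = 0xE; 0xC ⊕ 0xE = 0x2.
P[2]: S = E(K, 0xE) = 0xB; 0x6 ⊕ 0xB = 0xD.
P[3]: S = E(K, 0xB) = 0x8; 0x7 ⊕ 0x8 = 0xF.
P[4]: S = E(K, 0x8) = 0x5; 0x0 ⊕ 0x5 = 0x5.
P[5]: S = E(K, 0x5) = 0x2; 0x9 ⊕ 0x2 = 0xB.
Blocks that differ from the original plaintext: P[3].

P[1] = 0x2, P[2] = 0xD, P[3] = 0xF, P[4] = 0x5, P[5] = 0xB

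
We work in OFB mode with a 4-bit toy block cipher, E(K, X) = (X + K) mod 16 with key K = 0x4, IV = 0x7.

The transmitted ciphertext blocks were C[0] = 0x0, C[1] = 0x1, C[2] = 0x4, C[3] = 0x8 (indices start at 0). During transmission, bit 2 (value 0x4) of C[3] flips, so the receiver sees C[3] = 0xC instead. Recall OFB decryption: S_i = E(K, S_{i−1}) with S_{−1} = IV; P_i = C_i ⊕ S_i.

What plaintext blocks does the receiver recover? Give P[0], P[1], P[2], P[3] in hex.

Only C[3] changed, to 0xC. In OFB, a change in C_i flips the same bit in P_i only; the keystream is unaffected. Decrypting the received ciphertext:
P[0]: S = E(K, 0x7) = 0xB; 0x0 ⊕ 0xB = 0xB.
P[1]: S = E(K, 0xB) = 0xF; 0x1 ⊕ 0xF = 0xE.
P[2]: S = E(K, 0xF) = 0x3; 0x4 ⊕ 0x3 = 0x7.
P[3]: S = E(K, 0x3) = 0x7; 0xC ⊕ 0x7 = 0xB.
Blocks that differ from the original plaintext: P[3].

P[0] = 0xB, P[1] = 0xE, P[2] = 0x7, P[3] = 0xB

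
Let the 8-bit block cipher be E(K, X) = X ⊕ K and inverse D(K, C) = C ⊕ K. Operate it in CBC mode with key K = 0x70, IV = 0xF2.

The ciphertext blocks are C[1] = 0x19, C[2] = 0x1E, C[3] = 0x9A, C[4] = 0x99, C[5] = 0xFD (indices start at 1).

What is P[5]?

P[5] = 0x14

CBC decryption: P_i = D(K, C_i) ⊕ C_{i−1}, with C_{0} = IV.
P[5]: D(K, 0xFD) = 0x8D; 0x8D ⊕ 0x99 = 0x14.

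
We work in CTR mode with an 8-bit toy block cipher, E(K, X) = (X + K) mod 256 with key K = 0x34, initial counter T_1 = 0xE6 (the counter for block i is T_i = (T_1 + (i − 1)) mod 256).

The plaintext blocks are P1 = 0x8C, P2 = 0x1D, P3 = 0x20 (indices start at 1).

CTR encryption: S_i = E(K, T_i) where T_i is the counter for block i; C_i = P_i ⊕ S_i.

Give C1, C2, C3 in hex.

C1: T = 0xE6, S = E(K, T) = 0x1A; 0x8C ⊕ 0x1A = 0x96.
C2: T = 0xE7, S = E(K, T) = 0x1B; 0x1D ⊕ 0x1B = 0x06.
C3: T = 0xE8, S = E(K, T) = 0x1C; 0x20 ⊕ 0x1C = 0x3C.

C1 = 0x96, C2 = 0x06, C3 = 0x3C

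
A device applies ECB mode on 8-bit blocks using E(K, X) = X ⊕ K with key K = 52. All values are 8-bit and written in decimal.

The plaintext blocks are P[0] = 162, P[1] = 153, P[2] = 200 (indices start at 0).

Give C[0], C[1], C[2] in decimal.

ECB encryption: C_i = E(K, P_i).
C[0]: E(K, 162) = 150.
C[1]: E(K, 153) = 173.
C[2]: E(K, 200) = 252.

C[0] = 150, C[1] = 173, C[2] = 252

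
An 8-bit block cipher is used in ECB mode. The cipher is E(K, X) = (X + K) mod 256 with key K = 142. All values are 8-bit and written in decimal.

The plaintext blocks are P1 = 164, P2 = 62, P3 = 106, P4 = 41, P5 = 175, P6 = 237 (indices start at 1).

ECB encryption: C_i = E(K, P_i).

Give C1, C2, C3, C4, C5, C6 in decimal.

C1 = 50, C2 = 204, C3 = 248, C4 = 183, C5 = 61, C6 = 123

C1: E(K, 164) = 50.
C2: E(K, 62) = 204.
C3: E(K, 106) = 248.
C4: E(K, 41) = 183.
C5: E(K, 175) = 61.
C6: E(K, 237) = 123.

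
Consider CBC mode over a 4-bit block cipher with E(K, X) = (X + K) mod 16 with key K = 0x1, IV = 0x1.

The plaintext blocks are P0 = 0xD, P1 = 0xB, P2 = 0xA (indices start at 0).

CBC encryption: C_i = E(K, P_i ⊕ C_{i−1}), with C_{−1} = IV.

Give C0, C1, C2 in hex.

C0: P0 ⊕ 0x1 = 0xC; E(K, 0xC) = 0xD.
C1: P1 ⊕ 0xD = 0x6; E(K, 0x6) = 0x7.
C2: P2 ⊕ 0x7 = 0xD; E(K, 0xD) = 0xE.

C0 = 0xD, C1 = 0x7, C2 = 0xE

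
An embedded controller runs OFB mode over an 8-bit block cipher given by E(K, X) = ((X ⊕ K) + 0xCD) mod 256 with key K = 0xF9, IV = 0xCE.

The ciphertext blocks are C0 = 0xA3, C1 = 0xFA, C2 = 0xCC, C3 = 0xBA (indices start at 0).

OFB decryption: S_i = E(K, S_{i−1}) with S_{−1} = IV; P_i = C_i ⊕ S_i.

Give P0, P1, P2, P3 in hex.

P0 = 0xA7, P1 = 0x30, P2 = 0xCC, P3 = 0x7C

P0: S = E(K, 0xCE) = 0x04; 0xA3 ⊕ 0x04 = 0xA7.
P1: S = E(K, 0x04) = 0xCA; 0xFA ⊕ 0xCA = 0x30.
P2: S = E(K, 0xCA) = 0x00; 0xCC ⊕ 0x00 = 0xCC.
P3: S = E(K, 0x00) = 0xC6; 0xBA ⊕ 0xC6 = 0x7C.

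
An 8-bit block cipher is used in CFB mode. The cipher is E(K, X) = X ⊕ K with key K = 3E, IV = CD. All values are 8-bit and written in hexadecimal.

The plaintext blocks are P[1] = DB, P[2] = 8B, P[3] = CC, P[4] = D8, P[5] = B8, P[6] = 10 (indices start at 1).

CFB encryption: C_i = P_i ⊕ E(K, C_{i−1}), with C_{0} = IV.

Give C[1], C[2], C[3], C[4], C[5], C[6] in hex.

C[1] = 28, C[2] = 9D, C[3] = 6F, C[4] = 89, C[5] = 0F, C[6] = 21

C[1]: E(K, CD) = F3; DB ⊕ F3 = 28.
C[2]: E(K, 28) = 16; 8B ⊕ 16 = 9D.
C[3]: E(K, 9D) = A3; CC ⊕ A3 = 6F.
C[4]: E(K, 6F) = 51; D8 ⊕ 51 = 89.
C[5]: E(K, 89) = B7; B8 ⊕ B7 = 0F.
C[6]: E(K, 0F) = 31; 10 ⊕ 31 = 21.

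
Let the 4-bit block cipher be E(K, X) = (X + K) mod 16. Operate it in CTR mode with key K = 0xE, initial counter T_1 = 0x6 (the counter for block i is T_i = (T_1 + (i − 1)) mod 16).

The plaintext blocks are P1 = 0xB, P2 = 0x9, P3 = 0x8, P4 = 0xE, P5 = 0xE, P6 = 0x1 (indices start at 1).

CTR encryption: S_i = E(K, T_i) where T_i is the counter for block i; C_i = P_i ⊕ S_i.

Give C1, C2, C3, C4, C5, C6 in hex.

C1 = 0xF, C2 = 0xC, C3 = 0xE, C4 = 0x9, C5 = 0x6, C6 = 0x8

C1: T = 0x6, S = E(K, T) = 0x4; 0xB ⊕ 0x4 = 0xF.
C2: T = 0x7, S = E(K, T) = 0x5; 0x9 ⊕ 0x5 = 0xC.
C3: T = 0x8, S = E(K, T) = 0x6; 0x8 ⊕ 0x6 = 0xE.
C4: T = 0x9, S = E(K, T) = 0x7; 0xE ⊕ 0x7 = 0x9.
C5: T = 0xA, S = E(K, T) = 0x8; 0xE ⊕ 0x8 = 0x6.
C6: T = 0xB, S = E(K, T) = 0x9; 0x1 ⊕ 0x9 = 0x8.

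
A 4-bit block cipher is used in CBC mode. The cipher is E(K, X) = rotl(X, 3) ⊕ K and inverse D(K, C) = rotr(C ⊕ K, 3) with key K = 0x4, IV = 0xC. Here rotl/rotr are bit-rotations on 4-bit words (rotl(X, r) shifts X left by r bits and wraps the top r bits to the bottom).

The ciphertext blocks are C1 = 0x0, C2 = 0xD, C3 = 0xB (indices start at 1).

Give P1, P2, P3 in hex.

P1 = 0x4, P2 = 0x3, P3 = 0x2

CBC decryption: P_i = D(K, C_i) ⊕ C_{i−1}, with C_{0} = IV.
P1: D(K, 0x0) = 0x8; 0x8 ⊕ 0xC = 0x4.
P2: D(K, 0xD) = 0x3; 0x3 ⊕ 0x0 = 0x3.
P3: D(K, 0xB) = 0xF; 0xF ⊕ 0xD = 0x2.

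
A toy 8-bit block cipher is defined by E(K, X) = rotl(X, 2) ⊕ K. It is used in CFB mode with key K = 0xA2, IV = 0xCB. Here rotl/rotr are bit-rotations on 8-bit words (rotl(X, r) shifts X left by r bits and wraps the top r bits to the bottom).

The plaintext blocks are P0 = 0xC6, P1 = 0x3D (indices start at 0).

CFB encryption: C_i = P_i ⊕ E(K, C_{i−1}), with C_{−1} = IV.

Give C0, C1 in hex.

C0 = 0x4B, C1 = 0xB2

C0: E(K, 0xCB) = 0x8D; 0xC6 ⊕ 0x8D = 0x4B.
C1: E(K, 0x4B) = 0x8F; 0x3D ⊕ 0x8F = 0xB2.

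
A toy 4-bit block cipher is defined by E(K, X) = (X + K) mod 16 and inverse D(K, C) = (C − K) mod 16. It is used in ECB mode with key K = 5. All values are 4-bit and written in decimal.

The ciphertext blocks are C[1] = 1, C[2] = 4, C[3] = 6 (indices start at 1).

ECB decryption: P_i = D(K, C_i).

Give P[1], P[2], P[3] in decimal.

P[1] = 12, P[2] = 15, P[3] = 1

P[1]: D(K, 1) = 12.
P[2]: D(K, 4) = 15.
P[3]: D(K, 6) = 1.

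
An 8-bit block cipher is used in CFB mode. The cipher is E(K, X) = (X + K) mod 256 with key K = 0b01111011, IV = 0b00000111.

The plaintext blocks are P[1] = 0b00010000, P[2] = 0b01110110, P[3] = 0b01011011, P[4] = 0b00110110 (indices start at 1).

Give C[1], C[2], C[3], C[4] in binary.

C[1] = 0b10010010, C[2] = 0b01111011, C[3] = 0b10101101, C[4] = 0b00011110

CFB encryption: C_i = P_i ⊕ E(K, C_{i−1}), with C_{0} = IV.
C[1]: E(K, 0b00000111) = 0b10000010; 0b00010000 ⊕ 0b10000010 = 0b10010010.
C[2]: E(K, 0b10010010) = 0b00001101; 0b01110110 ⊕ 0b00001101 = 0b01111011.
C[3]: E(K, 0b01111011) = 0b11110110; 0b01011011 ⊕ 0b11110110 = 0b10101101.
C[4]: E(K, 0b10101101) = 0b00101000; 0b00110110 ⊕ 0b00101000 = 0b00011110.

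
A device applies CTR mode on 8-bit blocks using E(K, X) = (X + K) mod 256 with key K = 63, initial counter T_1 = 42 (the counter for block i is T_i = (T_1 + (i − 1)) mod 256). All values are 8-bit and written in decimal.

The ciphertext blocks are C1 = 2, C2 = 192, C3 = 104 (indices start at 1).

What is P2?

P2 = 170

CTR decryption: S_i = E(K, T_i) where T_i is the counter for block i; P_i = C_i ⊕ S_i.
P2: T = 43, S = E(K, T) = 106; 192 ⊕ 106 = 170.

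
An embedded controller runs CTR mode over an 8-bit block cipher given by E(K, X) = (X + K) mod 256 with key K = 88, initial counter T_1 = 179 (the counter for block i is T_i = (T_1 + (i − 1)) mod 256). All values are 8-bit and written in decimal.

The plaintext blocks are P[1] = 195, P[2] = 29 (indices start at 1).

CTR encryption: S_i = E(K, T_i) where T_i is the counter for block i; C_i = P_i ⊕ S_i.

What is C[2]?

C[2] = 17

C[1]: T = 179, S = E(K, T) = 11; 195 ⊕ 11 = 200.
C[2]: T = 180, S = E(K, T) = 12; 29 ⊕ 12 = 17.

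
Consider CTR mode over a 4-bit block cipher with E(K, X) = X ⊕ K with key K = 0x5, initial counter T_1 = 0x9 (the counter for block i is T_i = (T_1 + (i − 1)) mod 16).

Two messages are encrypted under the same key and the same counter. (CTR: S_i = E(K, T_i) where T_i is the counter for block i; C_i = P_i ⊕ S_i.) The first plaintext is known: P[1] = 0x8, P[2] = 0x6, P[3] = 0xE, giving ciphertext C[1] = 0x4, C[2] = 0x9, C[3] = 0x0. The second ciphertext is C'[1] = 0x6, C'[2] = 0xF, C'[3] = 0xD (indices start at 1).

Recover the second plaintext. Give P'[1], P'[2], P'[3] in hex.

P'[1] = 0xA, P'[2] = 0x0, P'[3] = 0x3

In CTR with a reused counter, both messages share the same keystream S_i, so C_i ⊕ C'_i = P_i ⊕ P'_i and thus P'_i = P_i ⊕ C_i ⊕ C'_i.
P'[1]: 0x8 ⊕ 0x4 ⊕ 0x6 = 0xA.
P'[2]: 0x6 ⊕ 0x9 ⊕ 0xF = 0x0.
P'[3]: 0xE ⊕ 0x0 ⊕ 0xD = 0x3.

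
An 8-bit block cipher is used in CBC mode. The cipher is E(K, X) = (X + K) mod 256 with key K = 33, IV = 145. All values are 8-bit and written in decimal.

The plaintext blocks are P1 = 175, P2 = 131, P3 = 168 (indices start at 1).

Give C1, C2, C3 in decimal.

CBC encryption: C_i = E(K, P_i ⊕ C_{i−1}), with C_{0} = IV.
C1: P1 ⊕ 145 = 62; E(K, 62) = 95.
C2: P2 ⊕ 95 = 220; E(K, 220) = 253.
C3: P3 ⊕ 253 = 85; E(K, 85) = 118.

C1 = 95, C2 = 253, C3 = 118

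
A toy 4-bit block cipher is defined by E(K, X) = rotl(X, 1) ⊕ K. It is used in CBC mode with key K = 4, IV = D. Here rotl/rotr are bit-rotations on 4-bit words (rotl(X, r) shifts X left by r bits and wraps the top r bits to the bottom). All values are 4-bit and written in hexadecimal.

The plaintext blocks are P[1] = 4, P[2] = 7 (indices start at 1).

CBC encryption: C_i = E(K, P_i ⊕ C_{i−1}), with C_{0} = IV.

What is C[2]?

C[2] = 4

C[1]: P[1] ⊕ D = 9; E(K, 9) = 7.
C[2]: P[2] ⊕ 7 = 0; E(K, 0) = 4.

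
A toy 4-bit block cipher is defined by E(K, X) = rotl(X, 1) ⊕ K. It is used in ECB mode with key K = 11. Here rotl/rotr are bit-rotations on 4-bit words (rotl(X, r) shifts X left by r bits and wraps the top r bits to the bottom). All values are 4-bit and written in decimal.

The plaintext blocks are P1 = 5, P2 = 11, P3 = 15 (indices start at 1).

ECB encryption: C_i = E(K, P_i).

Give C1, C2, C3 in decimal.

C1: E(K, 5) = 1.
C2: E(K, 11) = 12.
C3: E(K, 15) = 4.

C1 = 1, C2 = 12, C3 = 4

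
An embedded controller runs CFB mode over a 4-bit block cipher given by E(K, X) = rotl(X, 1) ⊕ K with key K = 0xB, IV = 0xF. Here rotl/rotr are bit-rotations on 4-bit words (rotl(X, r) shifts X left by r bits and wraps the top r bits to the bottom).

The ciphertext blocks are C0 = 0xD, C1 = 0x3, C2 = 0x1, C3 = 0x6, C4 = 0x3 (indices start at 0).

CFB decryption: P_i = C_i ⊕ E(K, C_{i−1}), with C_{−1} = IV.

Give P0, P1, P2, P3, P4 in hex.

P0 = 0x9, P1 = 0x3, P2 = 0xC, P3 = 0xF, P4 = 0x4

P0: E(K, 0xF) = 0x4; 0xD ⊕ 0x4 = 0x9.
P1: E(K, 0xD) = 0x0; 0x3 ⊕ 0x0 = 0x3.
P2: E(K, 0x3) = 0xD; 0x1 ⊕ 0xD = 0xC.
P3: E(K, 0x1) = 0x9; 0x6 ⊕ 0x9 = 0xF.
P4: E(K, 0x6) = 0x7; 0x3 ⊕ 0x7 = 0x4.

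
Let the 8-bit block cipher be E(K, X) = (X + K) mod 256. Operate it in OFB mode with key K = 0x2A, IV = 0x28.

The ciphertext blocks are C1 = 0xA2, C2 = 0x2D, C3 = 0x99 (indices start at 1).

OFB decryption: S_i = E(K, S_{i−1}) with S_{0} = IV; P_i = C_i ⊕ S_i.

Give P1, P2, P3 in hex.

P1: S = E(K, 0x28) = 0x52; 0xA2 ⊕ 0x52 = 0xF0.
P2: S = E(K, 0x52) = 0x7C; 0x2D ⊕ 0x7C = 0x51.
P3: S = E(K, 0x7C) = 0xA6; 0x99 ⊕ 0xA6 = 0x3F.

P1 = 0xF0, P2 = 0x51, P3 = 0x3F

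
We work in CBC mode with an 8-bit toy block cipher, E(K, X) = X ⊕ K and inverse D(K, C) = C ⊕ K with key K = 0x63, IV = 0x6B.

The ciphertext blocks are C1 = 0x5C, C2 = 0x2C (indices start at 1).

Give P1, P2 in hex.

P1 = 0x54, P2 = 0x13

CBC decryption: P_i = D(K, C_i) ⊕ C_{i−1}, with C_{0} = IV.
P1: D(K, 0x5C) = 0x3F; 0x3F ⊕ 0x6B = 0x54.
P2: D(K, 0x2C) = 0x4F; 0x4F ⊕ 0x5C = 0x13.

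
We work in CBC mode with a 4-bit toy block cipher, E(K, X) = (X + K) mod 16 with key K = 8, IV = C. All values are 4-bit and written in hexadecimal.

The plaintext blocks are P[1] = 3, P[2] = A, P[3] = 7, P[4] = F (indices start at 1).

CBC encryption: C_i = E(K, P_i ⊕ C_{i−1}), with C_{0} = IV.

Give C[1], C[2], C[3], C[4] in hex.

C[1]: P[1] ⊕ C = F; E(K, F) = 7.
C[2]: P[2] ⊕ 7 = D; E(K, D) = 5.
C[3]: P[3] ⊕ 5 = 2; E(K, 2) = A.
C[4]: P[4] ⊕ A = 5; E(K, 5) = D.

C[1] = 7, C[2] = 5, C[3] = A, C[4] = D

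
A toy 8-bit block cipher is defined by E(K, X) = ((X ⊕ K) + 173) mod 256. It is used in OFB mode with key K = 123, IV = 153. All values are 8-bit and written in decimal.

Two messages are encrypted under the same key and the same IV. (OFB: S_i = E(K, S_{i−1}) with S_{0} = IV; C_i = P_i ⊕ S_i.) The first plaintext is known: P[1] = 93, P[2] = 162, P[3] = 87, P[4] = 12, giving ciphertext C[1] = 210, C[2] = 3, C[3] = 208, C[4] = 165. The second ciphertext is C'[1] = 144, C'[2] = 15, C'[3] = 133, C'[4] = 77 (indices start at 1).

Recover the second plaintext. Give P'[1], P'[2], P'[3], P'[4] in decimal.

In OFB with a reused IV, both messages share the same keystream S_i, so C_i ⊕ C'_i = P_i ⊕ P'_i and thus P'_i = P_i ⊕ C_i ⊕ C'_i.
P'[1]: 93 ⊕ 210 ⊕ 144 = 31.
P'[2]: 162 ⊕ 3 ⊕ 15 = 174.
P'[3]: 87 ⊕ 208 ⊕ 133 = 2.
P'[4]: 12 ⊕ 165 ⊕ 77 = 228.

P'[1] = 31, P'[2] = 174, P'[3] = 2, P'[4] = 228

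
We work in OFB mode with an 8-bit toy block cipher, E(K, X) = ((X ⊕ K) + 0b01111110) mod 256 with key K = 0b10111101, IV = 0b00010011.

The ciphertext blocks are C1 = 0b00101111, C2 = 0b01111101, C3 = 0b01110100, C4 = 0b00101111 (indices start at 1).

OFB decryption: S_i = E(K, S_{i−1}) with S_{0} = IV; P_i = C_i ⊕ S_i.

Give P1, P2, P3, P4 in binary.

P1 = 0b00000011, P2 = 0b01110010, P3 = 0b01000100, P4 = 0b00100100

P1: S = E(K, 0b00010011) = 0b00101100; 0b00101111 ⊕ 0b00101100 = 0b00000011.
P2: S = E(K, 0b00101100) = 0b00001111; 0b01111101 ⊕ 0b00001111 = 0b01110010.
P3: S = E(K, 0b00001111) = 0b00110000; 0b01110100 ⊕ 0b00110000 = 0b01000100.
P4: S = E(K, 0b00110000) = 0b00001011; 0b00101111 ⊕ 0b00001011 = 0b00100100.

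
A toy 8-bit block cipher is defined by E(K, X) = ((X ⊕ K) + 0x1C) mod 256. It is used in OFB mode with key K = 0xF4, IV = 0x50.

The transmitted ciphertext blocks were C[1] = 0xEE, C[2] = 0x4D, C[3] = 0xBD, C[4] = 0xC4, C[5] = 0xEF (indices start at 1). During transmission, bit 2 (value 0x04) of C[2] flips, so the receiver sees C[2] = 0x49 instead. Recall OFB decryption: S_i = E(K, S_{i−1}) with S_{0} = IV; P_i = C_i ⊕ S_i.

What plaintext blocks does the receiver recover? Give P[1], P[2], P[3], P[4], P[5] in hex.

P[1] = 0x2E, P[2] = 0x19, P[3] = 0x7D, P[4] = 0x94, P[5] = 0x2F

Only C[2] changed, to 0x49. In OFB, a change in C_i flips the same bit in P_i only; the keystream is unaffected. Decrypting the received ciphertext:
P[1]: S = E(K, 0x50) = 0xC0; 0xEE ⊕ 0xC0 = 0x2E.
P[2]: S = E(K, 0xC0) = 0x50; 0x49 ⊕ 0x50 = 0x19.
P[3]: S = E(K, 0x50) = 0xC0; 0xBD ⊕ 0xC0 = 0x7D.
P[4]: S = E(K, 0xC0) = 0x50; 0xC4 ⊕ 0x50 = 0x94.
P[5]: S = E(K, 0x50) = 0xC0; 0xEF ⊕ 0xC0 = 0x2F.
Blocks that differ from the original plaintext: P[2].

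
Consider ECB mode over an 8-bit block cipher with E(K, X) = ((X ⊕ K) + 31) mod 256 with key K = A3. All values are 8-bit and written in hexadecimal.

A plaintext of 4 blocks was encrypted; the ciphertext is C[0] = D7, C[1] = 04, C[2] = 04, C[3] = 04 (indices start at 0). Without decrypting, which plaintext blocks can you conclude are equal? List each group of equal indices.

ECB encrypts each block independently with the same key, so equal ciphertext blocks imply equal plaintext blocks.
C[1] = C[2] = C[3] = 04, so P[1] = P[2] = P[3].

P[1] = P[2] = P[3]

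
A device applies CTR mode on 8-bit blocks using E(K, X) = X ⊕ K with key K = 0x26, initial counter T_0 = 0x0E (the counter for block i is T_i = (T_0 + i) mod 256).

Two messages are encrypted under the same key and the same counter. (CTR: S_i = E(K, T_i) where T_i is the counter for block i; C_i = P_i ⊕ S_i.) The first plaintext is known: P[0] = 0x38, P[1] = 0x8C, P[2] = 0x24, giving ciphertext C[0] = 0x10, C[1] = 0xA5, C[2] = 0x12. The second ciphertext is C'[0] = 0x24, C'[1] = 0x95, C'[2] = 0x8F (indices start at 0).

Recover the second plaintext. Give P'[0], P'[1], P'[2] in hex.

P'[0] = 0x0C, P'[1] = 0xBC, P'[2] = 0xB9

In CTR with a reused counter, both messages share the same keystream S_i, so C_i ⊕ C'_i = P_i ⊕ P'_i and thus P'_i = P_i ⊕ C_i ⊕ C'_i.
P'[0]: 0x38 ⊕ 0x10 ⊕ 0x24 = 0x0C.
P'[1]: 0x8C ⊕ 0xA5 ⊕ 0x95 = 0xBC.
P'[2]: 0x24 ⊕ 0x12 ⊕ 0x8F = 0xB9.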